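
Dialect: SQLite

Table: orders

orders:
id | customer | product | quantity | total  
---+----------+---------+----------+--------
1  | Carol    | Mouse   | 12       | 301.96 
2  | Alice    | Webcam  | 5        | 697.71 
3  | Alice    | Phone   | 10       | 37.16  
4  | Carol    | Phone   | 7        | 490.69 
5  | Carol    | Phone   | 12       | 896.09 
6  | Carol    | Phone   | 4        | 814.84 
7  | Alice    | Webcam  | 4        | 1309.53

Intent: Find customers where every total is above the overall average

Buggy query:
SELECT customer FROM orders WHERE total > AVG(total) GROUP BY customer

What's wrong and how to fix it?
Bug: AVG() is an aggregate; it can't sit directly in WHERE

Fix: Use a subquery for AVG and a HAVING MIN(...) filter so the condition holds for every row in the group

Corrected query:
SELECT customer FROM orders GROUP BY customer HAVING MIN(total) > (SELECT AVG(total) FROM orders)

Result:
(no rows)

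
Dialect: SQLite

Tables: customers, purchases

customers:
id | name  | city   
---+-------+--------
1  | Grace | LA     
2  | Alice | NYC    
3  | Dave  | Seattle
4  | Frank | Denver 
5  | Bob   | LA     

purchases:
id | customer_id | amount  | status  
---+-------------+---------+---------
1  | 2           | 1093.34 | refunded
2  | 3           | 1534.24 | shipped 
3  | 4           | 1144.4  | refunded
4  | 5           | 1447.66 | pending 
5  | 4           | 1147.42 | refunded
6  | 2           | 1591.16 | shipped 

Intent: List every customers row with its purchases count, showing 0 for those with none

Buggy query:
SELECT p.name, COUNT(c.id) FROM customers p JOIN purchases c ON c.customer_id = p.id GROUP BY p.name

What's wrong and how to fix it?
Bug: INNER JOIN drops customers rows that have no matching purchases rows

Fix: Switch to LEFT JOIN to retain unmatched parent rows

Corrected query:
SELECT p.name, COUNT(c.id) FROM customers p LEFT JOIN purchases c ON c.customer_id = p.id GROUP BY p.name

Result:
name  | COUNT(c.id)
------+------------
Alice | 2          
Bob   | 1          
Dave  | 1          
Frank | 2          
Grace | 0          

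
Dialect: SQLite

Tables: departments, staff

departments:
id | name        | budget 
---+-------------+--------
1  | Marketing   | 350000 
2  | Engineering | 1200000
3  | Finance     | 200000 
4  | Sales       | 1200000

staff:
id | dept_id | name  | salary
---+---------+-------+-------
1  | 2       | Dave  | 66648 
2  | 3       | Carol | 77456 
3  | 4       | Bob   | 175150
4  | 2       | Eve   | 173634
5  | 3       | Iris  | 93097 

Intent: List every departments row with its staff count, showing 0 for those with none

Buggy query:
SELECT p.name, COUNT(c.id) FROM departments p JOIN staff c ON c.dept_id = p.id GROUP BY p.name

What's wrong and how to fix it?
Bug: INNER JOIN drops departments rows that have no matching staff rows

Fix: Use LEFT JOIN so parents without children still appear (COUNT(c.id) gives 0)

Corrected query:
SELECT p.name, COUNT(c.id) FROM departments p LEFT JOIN staff c ON c.dept_id = p.id GROUP BY p.name

Result:
name        | COUNT(c.id)
------------+------------
Engineering | 2          
Finance     | 2          
Marketing   | 0          
Sales       | 1          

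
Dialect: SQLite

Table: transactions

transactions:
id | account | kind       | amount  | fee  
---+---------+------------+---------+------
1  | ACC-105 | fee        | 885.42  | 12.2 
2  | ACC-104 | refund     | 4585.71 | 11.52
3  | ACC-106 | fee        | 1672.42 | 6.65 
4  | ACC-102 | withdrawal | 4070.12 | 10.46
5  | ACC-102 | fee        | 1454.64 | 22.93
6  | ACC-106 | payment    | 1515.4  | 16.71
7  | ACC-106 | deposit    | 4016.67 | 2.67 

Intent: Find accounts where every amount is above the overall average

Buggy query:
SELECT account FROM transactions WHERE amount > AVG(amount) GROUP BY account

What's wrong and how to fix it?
Bug: WHERE evaluates per row before aggregation, so AVG() is unavailable

Fix: Use a subquery for AVG and a HAVING MIN(...) filter so the condition holds for every row in the group

Corrected query:
SELECT account FROM transactions GROUP BY account HAVING MIN(amount) > (SELECT AVG(amount) FROM transactions)

Result:
account
-------
ACC-104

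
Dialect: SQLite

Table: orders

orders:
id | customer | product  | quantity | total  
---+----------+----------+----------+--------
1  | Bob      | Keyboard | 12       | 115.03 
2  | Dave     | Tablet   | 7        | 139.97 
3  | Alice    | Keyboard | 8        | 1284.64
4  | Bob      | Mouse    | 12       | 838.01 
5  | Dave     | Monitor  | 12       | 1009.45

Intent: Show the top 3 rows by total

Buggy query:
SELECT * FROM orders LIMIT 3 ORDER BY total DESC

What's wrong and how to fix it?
Bug: LIMIT must come after ORDER BY

Fix: Sort with ORDER BY, then apply LIMIT

Corrected query:
SELECT * FROM orders ORDER BY total DESC LIMIT 3

Result:
id | customer | product  | quantity | total  
---+----------+----------+----------+--------
3  | Alice    | Keyboard | 8        | 1284.64
5  | Dave     | Monitor  | 12       | 1009.45
4  | Bob      | Mouse    | 12       | 838.01 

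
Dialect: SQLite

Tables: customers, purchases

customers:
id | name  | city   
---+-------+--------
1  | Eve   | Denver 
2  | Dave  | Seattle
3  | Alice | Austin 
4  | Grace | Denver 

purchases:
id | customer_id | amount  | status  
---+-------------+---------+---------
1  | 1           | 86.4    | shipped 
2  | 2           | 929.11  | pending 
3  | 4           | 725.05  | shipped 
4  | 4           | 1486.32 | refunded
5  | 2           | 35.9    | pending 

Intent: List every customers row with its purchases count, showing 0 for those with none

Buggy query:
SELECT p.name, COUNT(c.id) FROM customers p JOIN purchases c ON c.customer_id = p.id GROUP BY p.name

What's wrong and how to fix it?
Bug: INNER JOIN drops customers rows that have no matching purchases rows

Fix: Use LEFT JOIN so parents without children still appear (COUNT(c.id) gives 0)

Corrected query:
SELECT p.name, COUNT(c.id) FROM customers p LEFT JOIN purchases c ON c.customer_id = p.id GROUP BY p.name

Result:
name  | COUNT(c.id)
------+------------
Alice | 0          
Dave  | 2          
Eve   | 1          
Grace | 2          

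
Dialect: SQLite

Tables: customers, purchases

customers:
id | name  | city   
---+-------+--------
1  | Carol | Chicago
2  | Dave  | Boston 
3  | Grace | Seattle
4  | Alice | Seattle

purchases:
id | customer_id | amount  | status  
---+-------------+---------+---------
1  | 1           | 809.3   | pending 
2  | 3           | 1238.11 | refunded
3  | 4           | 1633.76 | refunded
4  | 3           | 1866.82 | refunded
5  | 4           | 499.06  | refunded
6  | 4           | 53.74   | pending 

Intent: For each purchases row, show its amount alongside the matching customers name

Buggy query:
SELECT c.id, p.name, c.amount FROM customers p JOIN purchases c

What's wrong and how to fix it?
Bug: Missing join condition: each purchases row is matched to all customers rows instead of just its own

Fix: Add ON c.customer_id = p.id to the JOIN

Corrected query:
SELECT c.id, p.name, c.amount FROM customers p JOIN purchases c ON c.customer_id = p.id

Result:
id | name  | amount 
---+-------+--------
1  | Carol | 809.3  
2  | Grace | 1238.11
3  | Alice | 1633.76
4  | Grace | 1866.82
5  | Alice | 499.06 
6  | Alice | 53.74  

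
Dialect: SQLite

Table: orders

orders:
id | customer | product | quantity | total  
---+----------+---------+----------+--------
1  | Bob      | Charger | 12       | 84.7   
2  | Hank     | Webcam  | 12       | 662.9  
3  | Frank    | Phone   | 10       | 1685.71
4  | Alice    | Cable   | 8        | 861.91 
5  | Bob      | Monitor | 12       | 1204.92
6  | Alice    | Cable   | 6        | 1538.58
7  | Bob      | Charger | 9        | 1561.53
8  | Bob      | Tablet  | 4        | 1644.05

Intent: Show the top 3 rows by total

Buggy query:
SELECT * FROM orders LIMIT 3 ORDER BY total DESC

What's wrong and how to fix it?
Bug: LIMIT must come after ORDER BY

Fix: Sort with ORDER BY, then apply LIMIT

Corrected query:
SELECT * FROM orders ORDER BY total DESC LIMIT 3

Result:
id | customer | product | quantity | total  
---+----------+---------+----------+--------
3  | Frank    | Phone   | 10       | 1685.71
8  | Bob      | Tablet  | 4        | 1644.05
7  | Bob      | Charger | 9        | 1561.53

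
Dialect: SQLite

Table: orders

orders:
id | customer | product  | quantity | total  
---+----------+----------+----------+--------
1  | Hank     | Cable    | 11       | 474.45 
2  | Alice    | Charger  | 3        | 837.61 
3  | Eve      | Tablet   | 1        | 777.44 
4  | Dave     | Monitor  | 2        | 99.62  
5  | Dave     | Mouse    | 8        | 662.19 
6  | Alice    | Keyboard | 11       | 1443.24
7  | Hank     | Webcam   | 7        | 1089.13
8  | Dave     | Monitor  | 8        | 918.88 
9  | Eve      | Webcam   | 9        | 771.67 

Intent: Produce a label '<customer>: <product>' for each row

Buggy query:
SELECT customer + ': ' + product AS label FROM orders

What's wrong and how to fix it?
Bug: SQLite uses || for string concatenation; + coerces text to numbers (yielding 0)

Fix: Use the || operator for string concatenation

Corrected query:
SELECT customer || ': ' || product AS label FROM orders

Result:
label          
---------------
Hank: Cable    
Alice: Charger 
Eve: Tablet    
Dave: Monitor  
Dave: Mouse    
Alice: Keyboard
Hank: Webcam   
Dave: Monitor  
Eve: Webcam    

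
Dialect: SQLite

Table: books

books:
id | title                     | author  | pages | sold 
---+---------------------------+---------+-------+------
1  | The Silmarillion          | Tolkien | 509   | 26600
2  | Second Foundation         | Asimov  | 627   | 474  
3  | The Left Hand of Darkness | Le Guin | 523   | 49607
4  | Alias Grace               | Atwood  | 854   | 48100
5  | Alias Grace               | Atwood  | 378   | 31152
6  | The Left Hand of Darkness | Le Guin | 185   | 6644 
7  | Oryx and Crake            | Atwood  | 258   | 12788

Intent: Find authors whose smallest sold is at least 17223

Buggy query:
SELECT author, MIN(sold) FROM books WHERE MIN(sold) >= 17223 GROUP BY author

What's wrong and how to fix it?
Bug: Aggregates like MIN are computed per group after WHERE runs

Fix: Replace WHERE with HAVING after the GROUP BY

Corrected query:
SELECT author, MIN(sold) FROM books GROUP BY author HAVING MIN(sold) >= 17223

Result:
author  | MIN(sold)
--------+----------
Tolkien | 26600    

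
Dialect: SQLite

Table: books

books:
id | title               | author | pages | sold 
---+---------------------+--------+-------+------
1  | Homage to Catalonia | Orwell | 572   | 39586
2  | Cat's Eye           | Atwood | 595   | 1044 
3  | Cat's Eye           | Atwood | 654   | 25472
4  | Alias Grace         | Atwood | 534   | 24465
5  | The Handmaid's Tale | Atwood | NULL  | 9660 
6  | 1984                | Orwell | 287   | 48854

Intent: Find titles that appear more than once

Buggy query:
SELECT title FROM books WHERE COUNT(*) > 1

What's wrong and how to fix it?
Bug: COUNT(*) is an aggregate and cannot be used in WHERE

Fix: Group first, then use HAVING for the count condition

Corrected query:
SELECT title FROM books GROUP BY title HAVING COUNT(*) > 1

Result:
title    
---------
Cat's Eye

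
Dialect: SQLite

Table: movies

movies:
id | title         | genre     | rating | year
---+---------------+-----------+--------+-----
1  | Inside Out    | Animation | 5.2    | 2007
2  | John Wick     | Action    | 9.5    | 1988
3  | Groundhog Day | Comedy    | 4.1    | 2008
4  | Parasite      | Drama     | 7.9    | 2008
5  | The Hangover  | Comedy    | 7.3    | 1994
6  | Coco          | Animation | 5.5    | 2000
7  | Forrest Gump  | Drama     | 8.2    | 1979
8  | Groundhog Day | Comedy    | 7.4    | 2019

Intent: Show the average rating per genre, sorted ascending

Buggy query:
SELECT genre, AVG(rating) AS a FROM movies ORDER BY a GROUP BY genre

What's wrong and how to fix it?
Bug: GROUP BY must precede ORDER BY

Fix: Reorder: SELECT … FROM … GROUP BY … ORDER BY …

Corrected query:
SELECT genre, AVG(rating) AS a FROM movies GROUP BY genre ORDER BY a

Result:
genre     | a       
----------+---------
Animation | 5.35    
Comedy    | 6.266667
Drama     | 8.05    
Action    | 9.5     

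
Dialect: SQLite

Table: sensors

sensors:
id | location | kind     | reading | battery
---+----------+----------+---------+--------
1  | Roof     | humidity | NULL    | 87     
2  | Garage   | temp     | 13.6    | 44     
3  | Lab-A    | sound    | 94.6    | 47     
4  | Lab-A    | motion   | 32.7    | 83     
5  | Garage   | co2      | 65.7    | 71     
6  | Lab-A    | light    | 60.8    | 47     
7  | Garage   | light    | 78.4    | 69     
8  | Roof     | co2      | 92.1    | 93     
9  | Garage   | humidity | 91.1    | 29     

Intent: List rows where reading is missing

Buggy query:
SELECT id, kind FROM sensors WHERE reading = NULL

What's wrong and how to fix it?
Bug: '= NULL' is always unknown in SQL three-valued logic, so no rows match

Fix: Use IS NULL to test for NULL

Corrected query:
SELECT id, kind FROM sensors WHERE reading IS NULL

Result:
id | kind    
---+---------
1  | humidity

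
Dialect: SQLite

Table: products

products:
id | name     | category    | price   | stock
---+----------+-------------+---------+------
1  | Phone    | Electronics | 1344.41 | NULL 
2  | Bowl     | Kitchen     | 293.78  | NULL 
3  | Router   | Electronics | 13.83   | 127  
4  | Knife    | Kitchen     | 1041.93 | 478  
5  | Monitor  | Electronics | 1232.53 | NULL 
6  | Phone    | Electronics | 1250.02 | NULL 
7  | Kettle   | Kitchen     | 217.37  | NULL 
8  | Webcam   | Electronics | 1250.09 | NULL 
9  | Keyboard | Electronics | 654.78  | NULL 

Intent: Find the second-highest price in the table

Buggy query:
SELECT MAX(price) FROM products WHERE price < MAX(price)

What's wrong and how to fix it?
Bug: The inner MAX is an aggregate inside WHERE, which is not allowed

Fix: Compute the overall MAX in a subquery, then take MAX of rows below it

Corrected query:
SELECT MAX(price) FROM products WHERE price < (SELECT MAX(price) FROM products)

Result:
MAX(price)
----------
1250.09   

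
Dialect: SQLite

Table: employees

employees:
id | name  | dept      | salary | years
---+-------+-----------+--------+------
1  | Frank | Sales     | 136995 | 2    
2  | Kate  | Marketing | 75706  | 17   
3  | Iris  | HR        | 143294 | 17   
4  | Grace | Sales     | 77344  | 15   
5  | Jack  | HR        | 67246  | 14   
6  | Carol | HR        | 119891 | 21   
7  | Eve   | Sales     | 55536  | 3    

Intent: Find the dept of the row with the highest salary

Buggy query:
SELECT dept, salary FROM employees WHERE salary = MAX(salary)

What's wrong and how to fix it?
Bug: WHERE is evaluated per row; an aggregate over the whole table isn't defined there

Fix: Wrap MAX in a scalar subquery so WHERE compares against a single value

Corrected query:
SELECT dept, salary FROM employees WHERE salary = (SELECT MAX(salary) FROM employees)

Result:
dept | salary
-----+-------
HR   | 143294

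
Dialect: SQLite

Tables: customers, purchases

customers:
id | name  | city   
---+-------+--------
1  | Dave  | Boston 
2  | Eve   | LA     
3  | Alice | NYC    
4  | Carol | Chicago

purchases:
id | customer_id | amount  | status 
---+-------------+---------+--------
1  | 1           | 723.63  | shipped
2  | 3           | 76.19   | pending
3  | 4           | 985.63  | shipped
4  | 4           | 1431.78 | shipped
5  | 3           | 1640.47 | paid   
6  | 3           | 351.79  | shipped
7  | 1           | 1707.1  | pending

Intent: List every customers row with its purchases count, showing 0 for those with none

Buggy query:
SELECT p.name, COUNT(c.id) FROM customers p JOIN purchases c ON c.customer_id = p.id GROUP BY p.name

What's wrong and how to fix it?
Bug: INNER JOIN drops customers rows that have no matching purchases rows

Fix: Use LEFT JOIN so parents without children still appear (COUNT(c.id) gives 0)

Corrected query:
SELECT p.name, COUNT(c.id) FROM customers p LEFT JOIN purchases c ON c.customer_id = p.id GROUP BY p.name

Result:
name  | COUNT(c.id)
------+------------
Alice | 3          
Carol | 2          
Dave  | 2          
Eve   | 0          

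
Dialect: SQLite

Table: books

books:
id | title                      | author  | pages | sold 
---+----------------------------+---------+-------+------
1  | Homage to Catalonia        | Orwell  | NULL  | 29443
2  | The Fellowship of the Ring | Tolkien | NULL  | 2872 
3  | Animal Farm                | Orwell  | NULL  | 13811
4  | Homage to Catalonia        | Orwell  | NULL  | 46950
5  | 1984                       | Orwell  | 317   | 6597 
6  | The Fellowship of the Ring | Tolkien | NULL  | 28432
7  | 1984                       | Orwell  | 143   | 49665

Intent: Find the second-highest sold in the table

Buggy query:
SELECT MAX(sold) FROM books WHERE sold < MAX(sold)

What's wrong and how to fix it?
Bug: MAX(sold) on the right of the comparison is an aggregate-in-WHERE error

Fix: Compute the overall MAX in a subquery, then take MAX of rows below it

Corrected query:
SELECT MAX(sold) FROM books WHERE sold < (SELECT MAX(sold) FROM books)

Result:
MAX(sold)
---------
46950    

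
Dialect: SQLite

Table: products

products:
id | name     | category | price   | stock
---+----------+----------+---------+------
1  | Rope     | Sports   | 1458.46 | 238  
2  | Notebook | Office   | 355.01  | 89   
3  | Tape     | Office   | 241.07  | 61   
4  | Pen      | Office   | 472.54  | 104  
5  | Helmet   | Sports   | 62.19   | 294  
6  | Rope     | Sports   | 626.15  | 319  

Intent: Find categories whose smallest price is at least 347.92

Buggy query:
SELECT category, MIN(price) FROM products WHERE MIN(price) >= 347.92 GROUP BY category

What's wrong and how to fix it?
Bug: Aggregates like MIN are computed per group after WHERE runs

Fix: Use HAVING for the per-group MIN condition

Corrected query:
SELECT category, MIN(price) FROM products GROUP BY category HAVING MIN(price) >= 347.92

Result:
(no rows)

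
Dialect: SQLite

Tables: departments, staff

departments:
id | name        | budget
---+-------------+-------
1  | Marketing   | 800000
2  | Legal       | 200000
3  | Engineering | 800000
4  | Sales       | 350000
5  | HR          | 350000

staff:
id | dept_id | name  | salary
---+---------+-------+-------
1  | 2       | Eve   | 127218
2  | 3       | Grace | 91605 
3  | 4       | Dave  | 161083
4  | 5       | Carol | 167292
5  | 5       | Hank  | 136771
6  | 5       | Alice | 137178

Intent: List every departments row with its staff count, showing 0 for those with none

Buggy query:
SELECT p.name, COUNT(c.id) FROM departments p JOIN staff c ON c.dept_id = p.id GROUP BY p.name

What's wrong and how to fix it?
Bug: An inner join excludes parents with zero children

Fix: Switch to LEFT JOIN to retain unmatched parent rows

Corrected query:
SELECT p.name, COUNT(c.id) FROM departments p LEFT JOIN staff c ON c.dept_id = p.id GROUP BY p.name

Result:
name        | COUNT(c.id)
------------+------------
Engineering | 1          
HR          | 3          
Legal       | 1          
Marketing   | 0          
Sales       | 1          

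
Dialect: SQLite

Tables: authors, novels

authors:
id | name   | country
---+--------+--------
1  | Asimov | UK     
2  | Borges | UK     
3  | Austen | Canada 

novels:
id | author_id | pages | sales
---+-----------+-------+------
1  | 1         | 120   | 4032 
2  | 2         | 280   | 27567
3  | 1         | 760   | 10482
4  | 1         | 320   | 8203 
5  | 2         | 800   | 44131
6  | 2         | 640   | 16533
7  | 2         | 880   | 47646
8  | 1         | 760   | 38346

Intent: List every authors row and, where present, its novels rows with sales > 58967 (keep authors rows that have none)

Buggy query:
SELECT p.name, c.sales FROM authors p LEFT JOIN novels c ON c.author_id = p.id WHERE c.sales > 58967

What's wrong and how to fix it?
Bug: Filtering c.sales in WHERE discards the NULL rows produced by LEFT JOIN, turning it into an inner join

Fix: Move the right-table condition into the ON clause so unmatched parents are kept

Corrected query:
SELECT p.name, c.sales FROM authors p LEFT JOIN novels c ON c.author_id = p.id AND c.sales > 58967

Result:
name   | sales
-------+------
Asimov | NULL 
Borges | NULL 
Austen | NULL 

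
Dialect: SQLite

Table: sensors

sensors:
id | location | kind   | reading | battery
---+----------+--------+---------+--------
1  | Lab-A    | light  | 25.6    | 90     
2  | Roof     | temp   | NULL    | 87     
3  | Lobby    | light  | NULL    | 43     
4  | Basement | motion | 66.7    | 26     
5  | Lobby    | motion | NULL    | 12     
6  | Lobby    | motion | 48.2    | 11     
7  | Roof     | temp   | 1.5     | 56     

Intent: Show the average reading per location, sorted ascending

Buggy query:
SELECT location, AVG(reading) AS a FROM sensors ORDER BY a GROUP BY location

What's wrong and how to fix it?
Bug: ORDER BY appears before GROUP BY; SQL clause order requires GROUP BY first

Fix: Move ORDER BY to the end, after GROUP BY

Corrected query:
SELECT location, AVG(reading) AS a FROM sensors GROUP BY location ORDER BY a

Result:
location | a   
---------+-----
Roof     | 1.5 
Lab-A    | 25.6
Lobby    | 48.2
Basement | 66.7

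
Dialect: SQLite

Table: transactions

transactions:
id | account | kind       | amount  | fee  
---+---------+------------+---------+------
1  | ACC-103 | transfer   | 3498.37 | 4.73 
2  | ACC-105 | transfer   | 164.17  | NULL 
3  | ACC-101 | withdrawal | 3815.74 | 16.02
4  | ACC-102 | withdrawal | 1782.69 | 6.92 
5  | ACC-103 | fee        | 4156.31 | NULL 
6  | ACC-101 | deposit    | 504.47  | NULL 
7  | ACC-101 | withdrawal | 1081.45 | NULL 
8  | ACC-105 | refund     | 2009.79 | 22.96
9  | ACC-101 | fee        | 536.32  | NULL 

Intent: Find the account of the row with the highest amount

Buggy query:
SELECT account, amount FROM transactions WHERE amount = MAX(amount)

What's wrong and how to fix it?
Bug: WHERE is evaluated per row; an aggregate over the whole table isn't defined there

Fix: Use a subquery: WHERE amount = (SELECT MAX(amount) FROM transactions)

Corrected query:
SELECT account, amount FROM transactions WHERE amount = (SELECT MAX(amount) FROM transactions)

Result:
account | amount 
--------+--------
ACC-103 | 4156.31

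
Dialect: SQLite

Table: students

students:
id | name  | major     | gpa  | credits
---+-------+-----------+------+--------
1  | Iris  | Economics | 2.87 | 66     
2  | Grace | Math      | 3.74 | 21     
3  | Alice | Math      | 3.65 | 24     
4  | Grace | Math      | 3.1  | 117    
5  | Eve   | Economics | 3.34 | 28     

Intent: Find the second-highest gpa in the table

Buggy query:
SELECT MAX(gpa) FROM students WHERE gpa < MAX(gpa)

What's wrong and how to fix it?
Bug: The inner MAX is an aggregate inside WHERE, which is not allowed

Fix: Put the inner MAX in a scalar subquery

Corrected query:
SELECT MAX(gpa) FROM students WHERE gpa < (SELECT MAX(gpa) FROM students)

Result:
MAX(gpa)
--------
3.65    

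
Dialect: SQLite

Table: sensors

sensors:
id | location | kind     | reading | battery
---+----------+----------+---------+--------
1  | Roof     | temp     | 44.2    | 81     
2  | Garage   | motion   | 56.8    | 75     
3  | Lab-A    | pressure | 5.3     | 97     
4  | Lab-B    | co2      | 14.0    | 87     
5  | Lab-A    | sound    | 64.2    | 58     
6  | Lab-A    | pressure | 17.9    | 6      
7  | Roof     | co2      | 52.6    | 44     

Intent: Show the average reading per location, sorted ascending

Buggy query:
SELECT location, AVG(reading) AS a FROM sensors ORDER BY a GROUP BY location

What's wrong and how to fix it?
Bug: ORDER BY appears before GROUP BY; SQL clause order requires GROUP BY first

Fix: Move ORDER BY to the end, after GROUP BY

Corrected query:
SELECT location, AVG(reading) AS a FROM sensors GROUP BY location ORDER BY a

Result:
location | a        
---------+----------
Lab-B    | 14       
Lab-A    | 29.133333
Roof     | 48.4     
Garage   | 56.8     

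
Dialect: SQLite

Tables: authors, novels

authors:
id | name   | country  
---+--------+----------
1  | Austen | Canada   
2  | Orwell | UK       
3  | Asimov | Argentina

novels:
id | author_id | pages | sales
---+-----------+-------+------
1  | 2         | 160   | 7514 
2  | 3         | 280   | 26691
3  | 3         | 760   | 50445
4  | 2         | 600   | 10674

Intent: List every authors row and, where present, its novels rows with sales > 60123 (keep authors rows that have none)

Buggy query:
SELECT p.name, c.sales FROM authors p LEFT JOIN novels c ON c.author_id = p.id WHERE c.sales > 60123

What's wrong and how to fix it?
Bug: A WHERE condition on the right-hand table after LEFT JOIN drops unmatched parents

Fix: Put 'c.sales > 60123' in the JOIN's ON clause instead of WHERE

Corrected query:
SELECT p.name, c.sales FROM authors p LEFT JOIN novels c ON c.author_id = p.id AND c.sales > 60123

Result:
name   | sales
-------+------
Austen | NULL 
Orwell | NULL 
Asimov | NULL 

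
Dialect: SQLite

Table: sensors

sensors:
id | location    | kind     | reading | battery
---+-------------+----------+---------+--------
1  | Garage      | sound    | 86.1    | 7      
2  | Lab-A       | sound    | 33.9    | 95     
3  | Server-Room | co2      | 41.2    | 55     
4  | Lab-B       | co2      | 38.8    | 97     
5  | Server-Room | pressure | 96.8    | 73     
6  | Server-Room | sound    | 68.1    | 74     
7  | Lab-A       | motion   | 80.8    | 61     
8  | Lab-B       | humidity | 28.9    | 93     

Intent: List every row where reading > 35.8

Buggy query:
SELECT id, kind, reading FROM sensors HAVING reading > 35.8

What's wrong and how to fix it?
Bug: HAVING filters the output of aggregation, but this query has no GROUP BY and no aggregate functions, so SQLite rejects it (HAVING clause on a non-aggregate query); the condition here is per row

Fix: Use WHERE for row-level filtering

Corrected query:
SELECT id, kind, reading FROM sensors WHERE reading > 35.8

Result:
id | kind     | reading
---+----------+--------
1  | sound    | 86.1   
3  | co2      | 41.2   
4  | co2      | 38.8   
5  | pressure | 96.8   
6  | sound    | 68.1   
7  | motion   | 80.8   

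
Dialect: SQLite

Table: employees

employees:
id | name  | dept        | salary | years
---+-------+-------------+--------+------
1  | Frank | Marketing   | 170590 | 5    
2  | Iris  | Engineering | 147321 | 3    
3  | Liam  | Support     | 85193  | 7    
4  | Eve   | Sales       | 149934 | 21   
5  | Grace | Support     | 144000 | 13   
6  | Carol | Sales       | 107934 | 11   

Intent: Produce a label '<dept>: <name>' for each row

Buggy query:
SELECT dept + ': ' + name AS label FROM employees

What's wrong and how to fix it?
Bug: '+' is numeric addition; on text columns SQLite converts them to 0 instead of concatenating

Fix: Use the || operator for string concatenation

Corrected query:
SELECT dept || ': ' || name AS label FROM employees

Result:
label            
-----------------
Marketing: Frank 
Engineering: Iris
Support: Liam    
Sales: Eve       
Support: Grace   
Sales: Carol     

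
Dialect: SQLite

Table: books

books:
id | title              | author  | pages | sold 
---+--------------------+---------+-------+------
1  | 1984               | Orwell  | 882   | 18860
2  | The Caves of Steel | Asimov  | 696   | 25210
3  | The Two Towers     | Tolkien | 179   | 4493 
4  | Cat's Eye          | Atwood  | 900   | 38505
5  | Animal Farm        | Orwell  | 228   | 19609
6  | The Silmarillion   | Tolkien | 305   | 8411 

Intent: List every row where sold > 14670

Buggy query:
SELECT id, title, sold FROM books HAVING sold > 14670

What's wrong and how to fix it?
Bug: HAVING filters the output of aggregation, but this query has no GROUP BY and no aggregate functions, so SQLite rejects it (HAVING clause on a non-aggregate query); the condition here is per row

Fix: Use WHERE for row-level filtering

Corrected query:
SELECT id, title, sold FROM books WHERE sold > 14670

Result:
id | title              | sold 
---+--------------------+------
1  | 1984               | 18860
2  | The Caves of Steel | 25210
4  | Cat's Eye          | 38505
5  | Animal Farm        | 19609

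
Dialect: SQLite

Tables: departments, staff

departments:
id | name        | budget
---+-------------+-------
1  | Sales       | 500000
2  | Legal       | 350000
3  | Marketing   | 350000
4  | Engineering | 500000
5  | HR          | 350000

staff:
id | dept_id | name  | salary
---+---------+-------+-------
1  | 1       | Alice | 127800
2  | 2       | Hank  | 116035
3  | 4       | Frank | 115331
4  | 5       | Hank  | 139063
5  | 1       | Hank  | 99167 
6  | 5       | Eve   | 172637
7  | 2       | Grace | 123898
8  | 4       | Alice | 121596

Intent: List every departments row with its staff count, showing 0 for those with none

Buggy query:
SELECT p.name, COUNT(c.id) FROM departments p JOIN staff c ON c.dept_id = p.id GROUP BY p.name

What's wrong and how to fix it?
Bug: An inner join excludes parents with zero children

Fix: Use LEFT JOIN so parents without children still appear (COUNT(c.id) gives 0)

Corrected query:
SELECT p.name, COUNT(c.id) FROM departments p LEFT JOIN staff c ON c.dept_id = p.id GROUP BY p.name

Result:
name        | COUNT(c.id)
------------+------------
Engineering | 2          
HR          | 2          
Legal       | 2          
Marketing   | 0          
Sales       | 2          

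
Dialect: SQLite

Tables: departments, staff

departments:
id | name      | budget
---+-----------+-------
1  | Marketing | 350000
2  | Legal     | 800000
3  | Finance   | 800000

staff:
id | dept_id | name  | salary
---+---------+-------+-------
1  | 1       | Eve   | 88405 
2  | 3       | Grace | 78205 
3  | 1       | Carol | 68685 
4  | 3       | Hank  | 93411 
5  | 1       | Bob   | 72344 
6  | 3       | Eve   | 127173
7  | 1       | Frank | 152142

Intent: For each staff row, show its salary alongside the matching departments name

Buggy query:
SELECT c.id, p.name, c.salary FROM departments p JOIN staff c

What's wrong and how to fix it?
Bug: Missing join condition: each staff row is matched to all departments rows instead of just its own

Fix: Add ON c.dept_id = p.id to the JOIN

Corrected query:
SELECT c.id, p.name, c.salary FROM departments p JOIN staff c ON c.dept_id = p.id

Result:
id | name      | salary
---+-----------+-------
1  | Marketing | 88405 
2  | Finance   | 78205 
3  | Marketing | 68685 
4  | Finance   | 93411 
5  | Marketing | 72344 
6  | Finance   | 127173
7  | Marketing | 152142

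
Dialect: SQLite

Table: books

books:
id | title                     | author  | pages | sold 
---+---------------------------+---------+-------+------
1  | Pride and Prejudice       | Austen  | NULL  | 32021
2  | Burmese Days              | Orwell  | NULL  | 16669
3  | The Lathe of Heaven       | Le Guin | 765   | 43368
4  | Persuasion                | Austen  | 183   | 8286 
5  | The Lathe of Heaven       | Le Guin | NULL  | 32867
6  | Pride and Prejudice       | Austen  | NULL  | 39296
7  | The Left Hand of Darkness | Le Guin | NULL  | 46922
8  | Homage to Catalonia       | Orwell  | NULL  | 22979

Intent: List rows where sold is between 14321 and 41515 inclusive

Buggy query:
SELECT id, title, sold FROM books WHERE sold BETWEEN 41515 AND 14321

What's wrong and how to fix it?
Bug: The bounds are reversed; BETWEEN a AND b requires a <= b to match anything

Fix: Swap the bounds so the smaller value comes first

Corrected query:
SELECT id, title, sold FROM books WHERE sold BETWEEN 14321 AND 41515

Result:
id | title               | sold 
---+---------------------+------
1  | Pride and Prejudice | 32021
2  | Burmese Days        | 16669
5  | The Lathe of Heaven | 32867
6  | Pride and Prejudice | 39296
8  | Homage to Catalonia | 22979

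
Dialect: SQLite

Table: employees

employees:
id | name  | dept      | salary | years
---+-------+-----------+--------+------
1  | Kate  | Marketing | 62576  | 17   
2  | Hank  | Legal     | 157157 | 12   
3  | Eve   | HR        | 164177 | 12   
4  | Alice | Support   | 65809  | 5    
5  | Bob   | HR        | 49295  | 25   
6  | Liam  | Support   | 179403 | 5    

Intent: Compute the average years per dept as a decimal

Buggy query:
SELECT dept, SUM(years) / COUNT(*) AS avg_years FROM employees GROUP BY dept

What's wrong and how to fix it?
Bug: SUM(years) and COUNT(*) are both integers; the division truncates the fractional part

Fix: Multiply by 1.0 (or CAST to REAL) to force floating-point division

Corrected query:
SELECT dept, SUM(years) * 1.0 / COUNT(*) AS avg_years FROM employees GROUP BY dept

Result:
dept      | avg_years
----------+----------
HR        | 18.5     
Legal     | 12       
Marketing | 17       
Support   | 5        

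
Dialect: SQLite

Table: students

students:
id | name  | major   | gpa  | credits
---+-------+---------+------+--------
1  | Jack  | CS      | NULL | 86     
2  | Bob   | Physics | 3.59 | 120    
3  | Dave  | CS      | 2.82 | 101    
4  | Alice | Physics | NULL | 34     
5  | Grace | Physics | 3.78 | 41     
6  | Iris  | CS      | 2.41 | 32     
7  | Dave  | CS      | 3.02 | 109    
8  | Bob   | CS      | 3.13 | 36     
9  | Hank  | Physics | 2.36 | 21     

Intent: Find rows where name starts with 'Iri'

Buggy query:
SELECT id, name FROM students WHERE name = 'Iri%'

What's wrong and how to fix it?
Bug: Wildcards only work with LIKE; '=' treats '%' as a literal character

Fix: Replace '=' with LIKE so 'Iri%' is treated as a pattern

Corrected query:
SELECT id, name FROM students WHERE name LIKE 'Iri%'

Result:
id | name
---+-----
6  | Iris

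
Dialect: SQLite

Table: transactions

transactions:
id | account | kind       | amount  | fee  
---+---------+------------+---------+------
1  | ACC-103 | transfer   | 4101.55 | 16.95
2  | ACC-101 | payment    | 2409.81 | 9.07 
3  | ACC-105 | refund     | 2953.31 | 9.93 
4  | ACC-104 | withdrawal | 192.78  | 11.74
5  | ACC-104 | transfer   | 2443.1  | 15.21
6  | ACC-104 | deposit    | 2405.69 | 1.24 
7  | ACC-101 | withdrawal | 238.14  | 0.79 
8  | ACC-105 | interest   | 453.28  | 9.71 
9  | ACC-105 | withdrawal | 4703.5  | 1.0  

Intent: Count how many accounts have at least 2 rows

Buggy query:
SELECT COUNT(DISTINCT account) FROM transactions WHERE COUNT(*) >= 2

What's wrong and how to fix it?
Bug: COUNT(*) cannot appear in WHERE; the per-group count doesn't exist yet

Fix: Use a subquery that GROUPs and filters with HAVING, then count its rows

Corrected query:
SELECT COUNT(*) FROM (SELECT account FROM transactions GROUP BY account HAVING COUNT(*) >= 2)

Result:
COUNT(*)
--------
3       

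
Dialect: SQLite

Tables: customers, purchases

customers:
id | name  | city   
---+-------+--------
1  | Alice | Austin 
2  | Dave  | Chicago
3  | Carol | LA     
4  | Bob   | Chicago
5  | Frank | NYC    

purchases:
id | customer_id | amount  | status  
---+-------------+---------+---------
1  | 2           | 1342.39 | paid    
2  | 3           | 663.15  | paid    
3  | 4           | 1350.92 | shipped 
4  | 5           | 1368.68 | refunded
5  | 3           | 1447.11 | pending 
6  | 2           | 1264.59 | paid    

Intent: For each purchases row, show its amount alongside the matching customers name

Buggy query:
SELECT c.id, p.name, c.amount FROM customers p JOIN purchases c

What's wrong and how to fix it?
Bug: Missing join condition: each purchases row is matched to all customers rows instead of just its own

Fix: Specify the join condition linking the foreign key to the parent id

Corrected query:
SELECT c.id, p.name, c.amount FROM customers p JOIN purchases c ON c.customer_id = p.id

Result:
id | name  | amount 
---+-------+--------
1  | Dave  | 1342.39
2  | Carol | 663.15 
3  | Bob   | 1350.92
4  | Frank | 1368.68
5  | Carol | 1447.11
6  | Dave  | 1264.59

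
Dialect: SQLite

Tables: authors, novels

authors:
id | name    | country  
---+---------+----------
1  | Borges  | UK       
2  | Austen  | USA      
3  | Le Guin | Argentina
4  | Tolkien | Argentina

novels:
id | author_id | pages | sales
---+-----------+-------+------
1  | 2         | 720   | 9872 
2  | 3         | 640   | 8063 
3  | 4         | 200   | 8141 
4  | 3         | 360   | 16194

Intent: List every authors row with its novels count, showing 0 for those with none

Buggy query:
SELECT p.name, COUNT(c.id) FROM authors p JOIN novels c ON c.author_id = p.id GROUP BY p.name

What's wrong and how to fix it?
Bug: An inner join excludes parents with zero children

Fix: Switch to LEFT JOIN to retain unmatched parent rows

Corrected query:
SELECT p.name, COUNT(c.id) FROM authors p LEFT JOIN novels c ON c.author_id = p.id GROUP BY p.name

Result:
name    | COUNT(c.id)
--------+------------
Austen  | 1          
Borges  | 0          
Le Guin | 2          
Tolkien | 1          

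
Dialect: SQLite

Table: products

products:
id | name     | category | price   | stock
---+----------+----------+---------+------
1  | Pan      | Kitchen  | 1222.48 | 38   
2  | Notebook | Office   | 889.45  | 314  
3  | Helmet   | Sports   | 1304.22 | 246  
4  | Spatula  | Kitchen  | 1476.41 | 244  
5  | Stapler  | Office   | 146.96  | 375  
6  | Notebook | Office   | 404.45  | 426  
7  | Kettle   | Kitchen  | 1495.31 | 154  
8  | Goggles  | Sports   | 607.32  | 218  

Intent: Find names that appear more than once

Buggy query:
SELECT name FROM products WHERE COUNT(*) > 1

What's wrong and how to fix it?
Bug: WHERE can't reference COUNT(*); aggregates are computed after WHERE

Fix: GROUP BY name, then filter groups with HAVING COUNT(*) > 1

Corrected query:
SELECT name FROM products GROUP BY name HAVING COUNT(*) > 1

Result:
name    
--------
Notebook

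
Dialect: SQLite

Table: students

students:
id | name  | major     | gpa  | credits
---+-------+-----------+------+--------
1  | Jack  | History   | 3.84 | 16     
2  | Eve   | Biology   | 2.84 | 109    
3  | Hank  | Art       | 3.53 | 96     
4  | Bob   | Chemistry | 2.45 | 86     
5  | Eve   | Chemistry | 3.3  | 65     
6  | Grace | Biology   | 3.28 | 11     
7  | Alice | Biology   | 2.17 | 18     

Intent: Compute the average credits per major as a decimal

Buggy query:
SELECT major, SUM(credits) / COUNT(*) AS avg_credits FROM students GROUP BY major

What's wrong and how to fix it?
Bug: SUM(credits) and COUNT(*) are both integers; the division truncates the fractional part

Fix: Cast one side to REAL so the division keeps the fractional part

Corrected query:
SELECT major, SUM(credits) * 1.0 / COUNT(*) AS avg_credits FROM students GROUP BY major

Result:
major     | avg_credits
----------+------------
Art       | 96         
Biology   | 46         
Chemistry | 75.5       
History   | 16         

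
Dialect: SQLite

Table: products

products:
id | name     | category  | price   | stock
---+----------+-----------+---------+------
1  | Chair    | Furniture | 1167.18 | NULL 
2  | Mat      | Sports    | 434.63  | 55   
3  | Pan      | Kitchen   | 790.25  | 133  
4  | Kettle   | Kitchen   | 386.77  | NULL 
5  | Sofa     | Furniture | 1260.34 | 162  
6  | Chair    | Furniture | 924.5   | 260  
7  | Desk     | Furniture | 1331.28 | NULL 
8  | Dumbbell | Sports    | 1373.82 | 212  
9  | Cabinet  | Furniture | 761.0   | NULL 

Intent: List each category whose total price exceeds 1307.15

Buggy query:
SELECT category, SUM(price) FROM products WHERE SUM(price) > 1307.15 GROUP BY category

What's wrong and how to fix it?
Bug: Aggregate functions cannot appear in a WHERE clause

Fix: Move the aggregate condition to a HAVING clause

Corrected query:
SELECT category, SUM(price) FROM products GROUP BY category HAVING SUM(price) > 1307.15

Result:
category  | SUM(price)
----------+-----------
Furniture | 5444.3    
Sports    | 1808.45   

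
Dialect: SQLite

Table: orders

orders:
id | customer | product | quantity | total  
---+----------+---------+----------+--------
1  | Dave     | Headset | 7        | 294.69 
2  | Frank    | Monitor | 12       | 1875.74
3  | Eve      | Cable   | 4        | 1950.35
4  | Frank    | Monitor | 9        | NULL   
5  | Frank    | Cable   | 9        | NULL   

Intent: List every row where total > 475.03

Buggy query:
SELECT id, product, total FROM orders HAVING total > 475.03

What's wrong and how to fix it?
Bug: This is a non-aggregate query (no GROUP BY, no aggregates), so in SQLite the HAVING clause is invalid here; a row-level condition belongs in WHERE

Fix: Replace HAVING with WHERE since the condition applies to individual rows

Corrected query:
SELECT id, product, total FROM orders WHERE total > 475.03

Result:
id | product | total  
---+---------+--------
2  | Monitor | 1875.74
3  | Cable   | 1950.35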